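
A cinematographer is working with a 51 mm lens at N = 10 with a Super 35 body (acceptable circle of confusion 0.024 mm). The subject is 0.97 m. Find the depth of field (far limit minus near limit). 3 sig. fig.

166 mm

Hyperfocal distance H = f²/(N·c) + f = 51²/(10 × 0.024) + 51 = 2601/0.24 + 51 ≈ 10888.5 mm ≈ 10.89 m.
Near limit Dn = s·(H − f)/(H + s − 2f) = 970 × (10888.5 − 51) / (10888.5 + 970 − 2 × 51) = 970 × 10837.5 / 11756.5 ≈ 894.18 mm.
Far limit Df = s·(H − f)/(H − s) = 970 × (10888.5 − 51) / (10888.5 − 970) = 970 × 10837.5 / 9918.5 ≈ 1059.88 mm.
Depth of field = Df − Dn = 1059.88 − 894.18 ≈ 165.70 mm.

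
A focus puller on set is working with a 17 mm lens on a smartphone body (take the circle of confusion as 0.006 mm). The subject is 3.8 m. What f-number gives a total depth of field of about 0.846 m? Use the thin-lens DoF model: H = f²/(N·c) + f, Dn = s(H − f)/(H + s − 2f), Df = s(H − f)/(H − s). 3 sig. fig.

f/1.40

Write h = H − f = f²/(N·c). The thin-lens limits are Dn = s·h/(h + (s−f)) and Df = s·h/(h − (s−f)), so DoF = Df − Dn = 2·s·(s−f)·h / (h² − (s−f)²).
That is a quadratic in h: DoF·h² − 2·s·(s−f)·h − DoF·(s−f)² = 0 ⇒ h = (s−f)·(s + √(s² + DoF²)) / DoF = 3783 × (3800 + √(3800² + 846²)) / 846 = 3783 × (3800 + 3893.03) / 846 ≈ 34400 mm.
Then N = f²/(c·h) = 17² / (0.006 × 34400) = 289 / 206.40 ≈ 1.40.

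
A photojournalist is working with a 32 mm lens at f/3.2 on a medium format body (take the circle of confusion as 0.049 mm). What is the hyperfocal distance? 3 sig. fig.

Hyperfocal distance H = f²/(N·c) + f = 32²/(3.2 × 0.049) + 32 = 1024/0.1568 + 32 ≈ 6562.6 mm ≈ 6.56 m.

6.56 m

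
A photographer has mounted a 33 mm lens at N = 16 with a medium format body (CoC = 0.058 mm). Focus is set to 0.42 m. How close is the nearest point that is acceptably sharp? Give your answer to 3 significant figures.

316 mm

Hyperfocal distance H = f²/(N·c) + f = 33²/(16 × 0.058) + 33 = 1089/0.928 + 33 ≈ 1206.5 mm ≈ 1.206 m.
Near limit Dn = s·(H − f)/(H + s − 2f) = 420 × (1206.5 − 33) / (1206.5 + 420 − 2 × 33) = 420 × 1173.5 / 1560.5 ≈ 315.84 mm.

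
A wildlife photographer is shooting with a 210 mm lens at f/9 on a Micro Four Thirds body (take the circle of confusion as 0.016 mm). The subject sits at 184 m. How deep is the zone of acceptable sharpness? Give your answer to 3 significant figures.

Hyperfocal distance H = f²/(N·c) + f = 210²/(9 × 0.016) + 210 = 44100/0.144 + 210 ≈ 306460.0 mm ≈ 306.5 m.
Near limit Dn = s·(H − f)/(H + s − 2f) = 184000 × (306460.0 − 210) / (306460.0 + 184000 − 2 × 210) = 184000 × 306250.0 / 490040.0 ≈ 114991 mm.
Far limit Df = s·(H − f)/(H − s) = 184000 × (306460.0 − 210) / (306460.0 − 184000) = 184000 × 306250.0 / 122460.0 ≈ 460150 mm.
Depth of field = Df − Dn = 460150 − 114991 ≈ 345159 mm ≈ 345 m.

345 m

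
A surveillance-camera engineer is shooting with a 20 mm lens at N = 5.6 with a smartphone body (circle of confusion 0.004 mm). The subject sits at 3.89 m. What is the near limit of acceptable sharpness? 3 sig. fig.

Hyperfocal distance H = f²/(N·c) + f = 20²/(5.6 × 0.004) + 20 = 400/0.0224 + 20 ≈ 17877.1 mm ≈ 17.88 m.
Near limit Dn = s·(H − f)/(H + s − 2f) = 3890 × (17877.1 − 20) / (17877.1 + 3890 − 2 × 20) = 3890 × 17857.1 / 21727.1 ≈ 3197.1 mm ≈ 3.20 m.

3.20 m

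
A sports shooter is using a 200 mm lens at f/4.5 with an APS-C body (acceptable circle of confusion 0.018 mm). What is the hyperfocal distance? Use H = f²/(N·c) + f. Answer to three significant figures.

494 m

Hyperfocal distance H = f²/(N·c) + f = 200²/(4.5 × 0.018) + 200 = 40000/0.081 + 200 ≈ 494027.2 mm ≈ 494 m.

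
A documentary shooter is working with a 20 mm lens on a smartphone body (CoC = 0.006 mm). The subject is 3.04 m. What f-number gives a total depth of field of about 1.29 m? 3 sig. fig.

f/4.49

Write h = H − f = f²/(N·c). The thin-lens limits are Dn = s·h/(h + (s−f)) and Df = s·h/(h − (s−f)), so DoF = Df − Dn = 2·s·(s−f)·h / (h² − (s−f)²).
That is a quadratic in h: DoF·h² − 2·s·(s−f)·h − DoF·(s−f)² = 0 ⇒ h = (s−f)·(s + √(s² + DoF²)) / DoF = 3020 × (3040 + √(3040² + 1290²)) / 1290 = 3020 × (3040 + 3302.38) / 1290 ≈ 14848 mm.
Then N = f²/(c·h) = 20² / (0.006 × 14848) = 400 / 89.088 ≈ 4.49.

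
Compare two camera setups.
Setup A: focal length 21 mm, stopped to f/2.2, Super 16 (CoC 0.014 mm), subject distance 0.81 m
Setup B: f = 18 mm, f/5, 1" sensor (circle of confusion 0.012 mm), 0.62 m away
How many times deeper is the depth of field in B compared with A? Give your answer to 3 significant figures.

Setup A: H = 21²/(2.2×0.014) + 21 ≈ 14339.2 mm; DoF = Df − Dn = 857.238 − 767.696 ≈ 89.542 mm.
Setup B: H = 18²/(5×0.012) + 18 ≈ 5418.0 mm; DoF = Df − Dn = 697.79 − 557.81 ≈ 139.98 mm.
Ratio = 139.98 / 89.542 ≈ 1.56.

1.56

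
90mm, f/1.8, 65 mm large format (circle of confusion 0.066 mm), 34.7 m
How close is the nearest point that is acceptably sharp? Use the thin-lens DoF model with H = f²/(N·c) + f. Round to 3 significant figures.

23.0 m

Hyperfocal distance H = f²/(N·c) + f = 90²/(1.8 × 0.066) + 90 = 8100/0.1188 + 90 ≈ 68271.8 mm ≈ 68.27 m.
Near limit Dn = s·(H − f)/(H + s − 2f) = 34700 × (68271.8 − 90) / (68271.8 + 34700 − 2 × 90) = 34700 × 68181.8 / 102791.8 ≈ 23017 mm ≈ 23.0 m.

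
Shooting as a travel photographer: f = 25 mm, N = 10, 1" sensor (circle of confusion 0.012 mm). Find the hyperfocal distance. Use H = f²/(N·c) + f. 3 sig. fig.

5.23 m

Hyperfocal distance H = f²/(N·c) + f = 25²/(10 × 0.012) + 25 = 625/0.12 + 25 ≈ 5233.3 mm ≈ 5.23 m.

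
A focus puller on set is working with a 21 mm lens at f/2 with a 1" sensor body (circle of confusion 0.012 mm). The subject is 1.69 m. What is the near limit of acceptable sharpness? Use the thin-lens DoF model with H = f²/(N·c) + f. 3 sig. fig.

1.55 m

Hyperfocal distance H = f²/(N·c) + f = 21²/(2 × 0.012) + 21 = 441/0.024 + 21 ≈ 18396.0 mm ≈ 18.40 m.
Near limit Dn = s·(H − f)/(H + s − 2f) = 1690 × (18396.0 − 21) / (18396.0 + 1690 − 2 × 21) = 1690 × 18375.0 / 20044.0 ≈ 1549.3 mm ≈ 1.55 m.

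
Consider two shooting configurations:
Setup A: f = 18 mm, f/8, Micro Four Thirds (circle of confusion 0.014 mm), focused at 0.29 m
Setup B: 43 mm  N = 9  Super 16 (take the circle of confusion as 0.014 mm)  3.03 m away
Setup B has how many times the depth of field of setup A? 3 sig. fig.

23.4

Setup A: H = 18²/(8×0.014) + 18 ≈ 2910.9 mm; DoF = Df − Dn = 320.097 − 265.076 ≈ 55.021 mm.
Setup B: H = 43²/(9×0.014) + 43 ≈ 14717.6 mm; DoF = Df − Dn = 3804.4 − 2517.6 ≈ 1286.8 mm.
Ratio = 1286.8 / 55.021 ≈ 23.4.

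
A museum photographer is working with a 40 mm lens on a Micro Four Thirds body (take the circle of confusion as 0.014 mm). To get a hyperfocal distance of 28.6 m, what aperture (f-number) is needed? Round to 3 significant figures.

f/4

Rearrange H = f²/(N·c) + f for N: N = f² / ((H − f)·c).
N = 40² / ((28600 − 40) × 0.014) = 1600 / 399.8 ≈ 4.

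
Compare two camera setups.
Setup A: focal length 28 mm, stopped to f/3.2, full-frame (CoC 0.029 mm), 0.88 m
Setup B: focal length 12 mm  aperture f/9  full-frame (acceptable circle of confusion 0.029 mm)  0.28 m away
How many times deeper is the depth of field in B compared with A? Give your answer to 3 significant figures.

Setup A: H = 28²/(3.2×0.029) + 28 ≈ 8476.3 mm; DoF = Df − Dn = 978.70 − 799.38 ≈ 179.32 mm.
Setup B: H = 12²/(9×0.029) + 12 ≈ 563.7 mm; DoF = Df − Dn = 544.48 − 188.46 ≈ 356.02 mm.
Ratio = 356.02 / 179.32 ≈ 1.99.

1.99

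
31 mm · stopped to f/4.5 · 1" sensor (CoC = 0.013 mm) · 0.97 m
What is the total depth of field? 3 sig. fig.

111 mm

Hyperfocal distance H = f²/(N·c) + f = 31²/(4.5 × 0.013) + 31 = 961/0.0585 + 31 ≈ 16458.4 mm ≈ 16.46 m.
Near limit Dn = s·(H − f)/(H + s − 2f) = 970 × (16458.4 − 31) / (16458.4 + 970 − 2 × 31) = 970 × 16427.4 / 17366.4 ≈ 917.55 mm.
Far limit Df = s·(H − f)/(H − s) = 970 × (16458.4 − 31) / (16458.4 − 970) = 970 × 16427.4 / 15488.4 ≈ 1028.81 mm.
Depth of field = Df − Dn = 1028.81 − 917.55 ≈ 111.26 mm.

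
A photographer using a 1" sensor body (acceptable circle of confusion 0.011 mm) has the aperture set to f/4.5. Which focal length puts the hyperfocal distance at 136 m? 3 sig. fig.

82.0 mm

From H = f²/(N·c) + f, with f ≪ H: f ≈ √(H·N·c) = √(136000 × 4.5 × 0.011) = √6732.0 ≈ 82.05 mm.
Exact: f² + N·c·f − N·c·H = 0 ⇒ f = (−N·c + √((N·c)² + 4·N·c·H))/2 = (−0.0495 + √26928)/2 ≈ 82.024 mm ≈ 82.0 mm.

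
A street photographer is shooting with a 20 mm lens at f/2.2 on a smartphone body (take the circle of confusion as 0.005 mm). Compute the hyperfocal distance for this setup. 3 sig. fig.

Hyperfocal distance H = f²/(N·c) + f = 20²/(2.2 × 0.005) + 20 = 400/0.011 + 20 ≈ 36383.6 mm ≈ 36.4 m.

36.4 m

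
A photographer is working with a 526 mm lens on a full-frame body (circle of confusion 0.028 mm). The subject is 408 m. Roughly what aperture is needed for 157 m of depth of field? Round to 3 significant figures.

f/4.50

Write h = H − f = f²/(N·c). The thin-lens limits are Dn = s·h/(h + (s−f)) and Df = s·h/(h − (s−f)), so DoF = Df − Dn = 2·s·(s−f)·h / (h² − (s−f)²).
That is a quadratic in h: DoF·h² − 2·s·(s−f)·h − DoF·(s−f)² = 0 ⇒ h = (s−f)·(s + √(s² + DoF²)) / DoF = 407474 × (408000 + √(408000² + 157000²)) / 157000 = 407474 × (408000 + 437165) / 157000 ≈ 2193520 mm.
Then N = f²/(c·h) = 526² / (0.028 × 2193520) = 276676 / 61419 ≈ 4.50.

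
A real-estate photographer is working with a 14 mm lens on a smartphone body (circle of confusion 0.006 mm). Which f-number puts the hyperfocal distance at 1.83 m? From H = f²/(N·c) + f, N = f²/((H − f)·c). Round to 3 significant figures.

Rearrange H = f²/(N·c) + f for N: N = f² / ((H − f)·c).
N = 14² / ((1830 − 14) × 0.006) = 196 / 10.90 ≈ 18.

f/18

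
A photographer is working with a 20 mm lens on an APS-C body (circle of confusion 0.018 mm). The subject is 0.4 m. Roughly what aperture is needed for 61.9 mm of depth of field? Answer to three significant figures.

f/4.50

Write h = H − f = f²/(N·c). The thin-lens limits are Dn = s·h/(h + (s−f)) and Df = s·h/(h − (s−f)), so DoF = Df − Dn = 2·s·(s−f)·h / (h² − (s−f)²).
That is a quadratic in h: DoF·h² − 2·s·(s−f)·h − DoF·(s−f)² = 0 ⇒ h = (s−f)·(s + √(s² + DoF²)) / DoF = 380 × (400 + √(400² + 61.9²)) / 61.9 = 380 × (400 + 404.761) / 61.9 ≈ 4940.4 mm.
Then N = f²/(c·h) = 20² / (0.018 × 4940.4) = 400 / 88.927 ≈ 4.50.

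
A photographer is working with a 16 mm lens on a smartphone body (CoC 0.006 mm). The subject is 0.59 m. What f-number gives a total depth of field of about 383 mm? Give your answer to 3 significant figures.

Write h = H − f = f²/(N·c). The thin-lens limits are Dn = s·h/(h + (s−f)) and Df = s·h/(h − (s−f)), so DoF = Df − Dn = 2·s·(s−f)·h / (h² − (s−f)²).
That is a quadratic in h: DoF·h² − 2·s·(s−f)·h − DoF·(s−f)² = 0 ⇒ h = (s−f)·(s + √(s² + DoF²)) / DoF = 574 × (590 + √(590² + 383²)) / 383 = 574 × (590 + 703.412) / 383 ≈ 1938.4 mm.
Then N = f²/(c·h) = 16² / (0.006 × 1938.4) = 256 / 11.631 ≈ 22.

f/22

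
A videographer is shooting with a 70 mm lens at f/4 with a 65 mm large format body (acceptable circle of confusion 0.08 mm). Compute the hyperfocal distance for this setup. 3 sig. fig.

Hyperfocal distance H = f²/(N·c) + f = 70²/(4 × 0.08) + 70 = 4900/0.32 + 70 ≈ 15382.5 mm ≈ 15.4 m.

15.4 m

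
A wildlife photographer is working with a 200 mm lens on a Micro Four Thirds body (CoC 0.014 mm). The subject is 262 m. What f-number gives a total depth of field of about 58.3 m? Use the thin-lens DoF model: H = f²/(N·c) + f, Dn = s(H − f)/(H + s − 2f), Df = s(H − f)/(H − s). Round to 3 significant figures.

Write h = H − f = f²/(N·c). The thin-lens limits are Dn = s·h/(h + (s−f)) and Df = s·h/(h − (s−f)), so DoF = Df − Dn = 2·s·(s−f)·h / (h² − (s−f)²).
That is a quadratic in h: DoF·h² − 2·s·(s−f)·h − DoF·(s−f)² = 0 ⇒ h = (s−f)·(s + √(s² + DoF²)) / DoF = 261800 × (262000 + √(262000² + 58300²)) / 58300 = 261800 × (262000 + 268408) / 58300 ≈ 2381832 mm.
Then N = f²/(c·h) = 200² / (0.014 × 2381832) = 40000 / 33346 ≈ 1.20.

f/1.20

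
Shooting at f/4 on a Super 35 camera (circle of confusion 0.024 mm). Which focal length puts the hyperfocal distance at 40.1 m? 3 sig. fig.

62.0 mm

From H = f²/(N·c) + f, with f ≪ H: f ≈ √(H·N·c) = √(40100 × 4 × 0.024) = √3849.6 ≈ 62.05 mm.
Exact: f² + N·c·f − N·c·H = 0 ⇒ f = (−N·c + √((N·c)² + 4·N·c·H))/2 = (−0.096 + √15398)/2 ≈ 61.997 mm ≈ 62.0 mm.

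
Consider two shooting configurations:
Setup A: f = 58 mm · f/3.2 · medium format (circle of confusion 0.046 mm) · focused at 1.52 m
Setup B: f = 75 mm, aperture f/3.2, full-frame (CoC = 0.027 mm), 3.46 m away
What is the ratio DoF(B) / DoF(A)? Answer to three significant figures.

Setup A: H = 58²/(3.2×0.046) + 58 ≈ 22911.3 mm; DoF = Df − Dn = 1623.89 − 1428.61 ≈ 195.28 mm.
Setup B: H = 75²/(3.2×0.027) + 75 ≈ 65179.2 mm; DoF = Df − Dn = 3649.76 − 3288.99 ≈ 360.77 mm.
Ratio = 360.77 / 195.28 ≈ 1.85.

1.85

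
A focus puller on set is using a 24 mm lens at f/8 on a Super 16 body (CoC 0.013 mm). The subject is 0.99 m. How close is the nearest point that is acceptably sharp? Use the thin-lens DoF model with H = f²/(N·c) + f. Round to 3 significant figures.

0.843 m

Hyperfocal distance H = f²/(N·c) + f = 24²/(8 × 0.013) + 24 = 576/0.104 + 24 ≈ 5562.5 mm ≈ 5.562 m.
Near limit Dn = s·(H − f)/(H + s − 2f) = 990 × (5562.5 − 24) / (5562.5 + 990 − 2 × 24) = 990 × 5538.5 / 6504.5 ≈ 842.97 mm ≈ 0.843 m.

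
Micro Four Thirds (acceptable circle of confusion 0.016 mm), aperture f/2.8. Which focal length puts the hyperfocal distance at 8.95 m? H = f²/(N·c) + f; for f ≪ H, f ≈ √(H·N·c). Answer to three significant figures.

From H = f²/(N·c) + f, with f ≪ H: f ≈ √(H·N·c) = √(8950 × 2.8 × 0.016) = √400.96 ≈ 20.02 mm.
The +f correction barely moves this — solving exactly, f² + N·c·f − N·c·H = 0 ⇒ f = (−N·c + √((N·c)² + 4·N·c·H))/2 = (−0.0448 + √1603.8)/2 ≈ 20.002 mm, so f ≈ 20.0 mm.

20.0 mm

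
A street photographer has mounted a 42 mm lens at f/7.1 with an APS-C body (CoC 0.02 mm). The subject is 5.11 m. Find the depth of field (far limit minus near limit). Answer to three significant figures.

5.00 m

Hyperfocal distance H = f²/(N·c) + f = 42²/(7.1 × 0.02) + 42 = 1764/0.142 + 42 ≈ 12464.5 mm ≈ 12.46 m.
Near limit Dn = s·(H − f)/(H + s − 2f) = 5110 × (12464.5 − 42) / (12464.5 + 5110 − 2 × 42) = 5110 × 12422.5 / 17490.5 ≈ 3629.3 mm.
Far limit Df = s·(H − f)/(H − s) = 5110 × (12464.5 − 42) / (12464.5 − 5110) = 5110 × 12422.5 / 7354.5 ≈ 8631.3 mm.
Depth of field = Df − Dn = 8631.3 − 3629.3 ≈ 5002.0 mm ≈ 5.00 m.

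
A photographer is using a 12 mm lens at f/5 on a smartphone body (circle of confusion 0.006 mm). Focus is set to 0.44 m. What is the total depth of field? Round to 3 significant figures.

Hyperfocal distance H = f²/(N·c) + f = 12²/(5 × 0.006) + 12 = 144/0.03 + 12 ≈ 4812.0 mm ≈ 4.812 m.
Near limit Dn = s·(H − f)/(H + s − 2f) = 440 × (4812.0 − 12) / (4812.0 + 440 − 2 × 12) = 440 × 4800.0 / 5228.0 ≈ 403.979 mm.
Far limit Df = s·(H − f)/(H − s) = 440 × (4812.0 − 12) / (4812.0 − 440) = 440 × 4800.0 / 4372.0 ≈ 483.074 mm.
Depth of field = Df − Dn = 483.074 − 403.979 ≈ 79.095 mm.

79.1 mm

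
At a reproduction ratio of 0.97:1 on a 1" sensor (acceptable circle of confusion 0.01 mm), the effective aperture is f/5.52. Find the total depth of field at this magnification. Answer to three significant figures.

0.117 mm

At magnification m, DoF ≈ 2·N_eff·c/m² = 2 × 5.52 × 0.01 / 0.97² = 0.1104 / 0.9409 ≈ 0.117 mm.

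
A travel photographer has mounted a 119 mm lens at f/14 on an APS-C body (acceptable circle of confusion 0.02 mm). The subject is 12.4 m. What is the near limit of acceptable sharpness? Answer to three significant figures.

9.98 m

Hyperfocal distance H = f²/(N·c) + f = 119²/(14 × 0.02) + 119 = 14161/0.28 + 119 ≈ 50694.0 mm ≈ 50.69 m.
Near limit Dn = s·(H − f)/(H + s − 2f) = 12400 × (50694.0 − 119) / (50694.0 + 12400 − 2 × 119) = 12400 × 50575.0 / 62856.0 ≈ 9977.2 mm ≈ 9.98 m.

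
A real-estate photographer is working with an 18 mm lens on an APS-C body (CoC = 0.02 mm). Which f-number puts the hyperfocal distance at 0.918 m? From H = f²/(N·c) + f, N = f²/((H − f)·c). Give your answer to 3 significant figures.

Rearrange H = f²/(N·c) + f for N: N = f² / ((H − f)·c).
N = 18² / ((918 − 18) × 0.02) = 324 / 18.00 ≈ 18.

f/18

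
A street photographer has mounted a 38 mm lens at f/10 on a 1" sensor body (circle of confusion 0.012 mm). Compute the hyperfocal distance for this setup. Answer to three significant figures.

12.1 m

Hyperfocal distance H = f²/(N·c) + f = 38²/(10 × 0.012) + 38 = 1444/0.12 + 38 ≈ 12071.3 mm ≈ 12.1 m.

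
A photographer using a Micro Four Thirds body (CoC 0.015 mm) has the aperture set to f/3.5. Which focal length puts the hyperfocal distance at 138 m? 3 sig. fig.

From H = f²/(N·c) + f, with f ≪ H: f ≈ √(H·N·c) = √(138000 × 3.5 × 0.015) = √7245.0 ≈ 85.12 mm.
The +f correction barely moves this — solving exactly, f² + N·c·f − N·c·H = 0 ⇒ f = (−N·c + √((N·c)² + 4·N·c·H))/2 = (−0.0525 + √28980)/2 ≈ 85.091 mm, so f ≈ 85.1 mm.

85.1 mm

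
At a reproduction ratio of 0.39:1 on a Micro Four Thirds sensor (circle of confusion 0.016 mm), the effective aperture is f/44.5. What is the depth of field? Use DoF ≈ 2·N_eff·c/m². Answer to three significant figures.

9.36 mm

At magnification m, DoF ≈ 2·N_eff·c/m² = 2 × 44.5 × 0.016 / 0.39² = 1.424 / 0.1521 ≈ 9.36 mm.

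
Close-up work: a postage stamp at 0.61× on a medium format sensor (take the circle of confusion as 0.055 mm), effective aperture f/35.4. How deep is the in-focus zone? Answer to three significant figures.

10.5 mm

At magnification m, DoF ≈ 2·N_eff·c/m² = 2 × 35.4 × 0.055 / 0.61² = 3.894 / 0.3721 ≈ 10.5 mm.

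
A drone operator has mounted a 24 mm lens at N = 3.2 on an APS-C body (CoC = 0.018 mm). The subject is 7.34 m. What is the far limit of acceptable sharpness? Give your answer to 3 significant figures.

27.3 m

Hyperfocal distance H = f²/(N·c) + f = 24²/(3.2 × 0.018) + 24 = 576/0.0576 + 24 ≈ 10024.0 mm ≈ 10.02 m.
Far limit Df = s·(H − f)/(H − s) = 7340 × (10024.0 − 24) / (10024.0 − 7340) = 7340 × 10000.0 / 2684.0 ≈ 27347 mm ≈ 27.3 m.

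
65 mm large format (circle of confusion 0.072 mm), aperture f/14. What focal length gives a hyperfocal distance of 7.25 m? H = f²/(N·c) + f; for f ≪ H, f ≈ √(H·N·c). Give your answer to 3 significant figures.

From H = f²/(N·c) + f, with f ≪ H: f ≈ √(H·N·c) = √(7250 × 14 × 0.072) = √7308.0 ≈ 85.49 mm.
Exact: f² + N·c·f − N·c·H = 0 ⇒ f = (−N·c + √((N·c)² + 4·N·c·H))/2 = (−1.008 + √29233)/2 ≈ 84.984 mm ≈ 85.0 mm.

85.0 mm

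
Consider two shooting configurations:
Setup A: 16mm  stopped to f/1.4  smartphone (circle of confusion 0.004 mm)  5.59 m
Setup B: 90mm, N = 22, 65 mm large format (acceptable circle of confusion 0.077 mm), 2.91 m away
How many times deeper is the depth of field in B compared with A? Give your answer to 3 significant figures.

3.80

Setup A: H = 16²/(1.4×0.004) + 16 ≈ 45730.3 mm; DoF = Df − Dn = 6366.2 − 4982.5 ≈ 1383.7 mm.
Setup B: H = 90²/(22×0.077) + 90 ≈ 4871.6 mm; DoF = Df − Dn = 7093.5 − 1830.5 ≈ 5263.0 mm.
Ratio = 5263.0 / 1383.7 ≈ 3.80.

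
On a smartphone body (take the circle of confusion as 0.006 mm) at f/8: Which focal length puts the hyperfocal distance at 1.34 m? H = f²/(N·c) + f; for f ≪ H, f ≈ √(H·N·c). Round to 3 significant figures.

From H = f²/(N·c) + f, with f ≪ H: f ≈ √(H·N·c) = √(1340 × 8 × 0.006) = √64.320 ≈ 8.020 mm.
Exact: f² + N·c·f − N·c·H = 0 ⇒ f = (−N·c + √((N·c)² + 4·N·c·H))/2 = (−0.048 + √257.28)/2 ≈ 7.9960 mm ≈ 8.00 mm.

8.00 mm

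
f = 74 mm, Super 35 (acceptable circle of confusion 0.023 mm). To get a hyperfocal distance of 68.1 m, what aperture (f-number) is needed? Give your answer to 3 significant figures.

f/3.50

Rearrange H = f²/(N·c) + f for N: N = f² / ((H − f)·c).
N = 74² / ((68100 − 74) × 0.023) = 5476 / 1565 ≈ 3.50.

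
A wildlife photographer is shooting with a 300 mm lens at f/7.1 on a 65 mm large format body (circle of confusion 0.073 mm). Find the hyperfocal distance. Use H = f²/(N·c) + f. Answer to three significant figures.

Hyperfocal distance H = f²/(N·c) + f = 300²/(7.1 × 0.073) + 300 = 90000/0.5183 + 300 ≈ 173944.6 mm ≈ 174 m.

174 m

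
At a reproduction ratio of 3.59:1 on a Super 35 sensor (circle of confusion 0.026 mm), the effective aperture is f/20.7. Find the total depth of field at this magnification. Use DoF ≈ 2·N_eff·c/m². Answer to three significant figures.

At magnification m, DoF ≈ 2·N_eff·c/m² = 2 × 20.7 × 0.026 / 3.59² = 1.076 / 12.89 ≈ 0.0835 mm.

0.0835 mm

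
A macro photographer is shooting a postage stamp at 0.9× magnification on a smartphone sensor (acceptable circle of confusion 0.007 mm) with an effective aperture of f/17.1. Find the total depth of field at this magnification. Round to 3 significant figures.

0.296 mm

At magnification m, DoF ≈ 2·N_eff·c/m² = 2 × 17.1 × 0.007 / 0.9² = 0.2394 / 0.81 ≈ 0.296 mm.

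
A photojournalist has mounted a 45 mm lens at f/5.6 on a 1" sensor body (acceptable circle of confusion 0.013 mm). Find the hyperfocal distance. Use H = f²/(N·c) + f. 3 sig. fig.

Hyperfocal distance H = f²/(N·c) + f = 45²/(5.6 × 0.013) + 45 = 2025/0.0728 + 45 ≈ 27860.9 mm ≈ 27.9 m.

27.9 m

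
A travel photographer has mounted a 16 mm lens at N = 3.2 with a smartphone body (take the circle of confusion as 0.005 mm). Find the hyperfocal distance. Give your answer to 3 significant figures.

Hyperfocal distance H = f²/(N·c) + f = 16²/(3.2 × 0.005) + 16 = 256/0.016 + 16 ≈ 16016.0 mm ≈ 16.0 m.

16.0 m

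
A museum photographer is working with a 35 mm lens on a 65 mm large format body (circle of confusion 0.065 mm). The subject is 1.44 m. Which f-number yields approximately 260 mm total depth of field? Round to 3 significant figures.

Write h = H − f = f²/(N·c). The thin-lens limits are Dn = s·h/(h + (s−f)) and Df = s·h/(h − (s−f)), so DoF = Df − Dn = 2·s·(s−f)·h / (h² − (s−f)²).
That is a quadratic in h: DoF·h² − 2·s·(s−f)·h − DoF·(s−f)² = 0 ⇒ h = (s−f)·(s + √(s² + DoF²)) / DoF = 1405 × (1440 + √(1440² + 260²)) / 260 = 1405 × (1440 + 1463.28) / 260 ≈ 15689 mm.
Then N = f²/(c·h) = 35² / (0.065 × 15689) = 1225 / 1019.8 ≈ 1.20.

f/1.20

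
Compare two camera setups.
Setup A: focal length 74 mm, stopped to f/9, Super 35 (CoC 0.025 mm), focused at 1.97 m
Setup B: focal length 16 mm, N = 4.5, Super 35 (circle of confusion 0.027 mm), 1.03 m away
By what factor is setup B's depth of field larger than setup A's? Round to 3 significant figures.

Setup A: H = 74²/(9×0.025) + 74 ≈ 24411.8 mm; DoF = Df − Dn = 2136.44 − 1827.62 ≈ 308.82 mm.
Setup B: H = 16²/(4.5×0.027) + 16 ≈ 2123.0 mm; DoF = Df − Dn = 1985.6 − 695.4 ≈ 1290.2 mm.
Ratio = 1290.2 / 308.82 ≈ 4.18.

4.18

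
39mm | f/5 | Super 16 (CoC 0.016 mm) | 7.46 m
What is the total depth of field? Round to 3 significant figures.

Hyperfocal distance H = f²/(N·c) + f = 39²/(5 × 0.016) + 39 = 1521/0.08 + 39 ≈ 19051.5 mm ≈ 19.05 m.
Near limit Dn = s·(H − f)/(H + s − 2f) = 7460 × (19051.5 − 39) / (19051.5 + 7460 − 2 × 39) = 7460 × 19012.5 / 26433.5 ≈ 5365.7 mm.
Far limit Df = s·(H − f)/(H − s) = 7460 × (19051.5 − 39) / (19051.5 − 7460) = 7460 × 19012.5 / 11591.5 ≈ 12236.0 mm.
Depth of field = Df − Dn = 12236.0 − 5365.7 ≈ 6870.3 mm ≈ 6.87 m.

6.87 m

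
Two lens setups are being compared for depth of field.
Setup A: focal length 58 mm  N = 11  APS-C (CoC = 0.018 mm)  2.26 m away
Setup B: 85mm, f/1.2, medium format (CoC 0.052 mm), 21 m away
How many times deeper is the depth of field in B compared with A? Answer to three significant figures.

Setup A: H = 58²/(11×0.018) + 58 ≈ 17047.9 mm; DoF = Df − Dn = 2596.53 − 2000.70 ≈ 595.83 mm.
Setup B: H = 85²/(1.2×0.052) + 85 ≈ 115870.3 mm; DoF = Df − Dn = 25629.6 − 17787.0 ≈ 7842.6 mm.
Ratio = 7842.6 / 595.83 ≈ 13.2.

13.2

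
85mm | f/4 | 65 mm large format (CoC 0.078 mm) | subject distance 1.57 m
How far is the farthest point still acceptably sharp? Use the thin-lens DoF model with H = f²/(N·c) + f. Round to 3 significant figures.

Hyperfocal distance H = f²/(N·c) + f = 85²/(4 × 0.078) + 85 = 7225/0.312 + 85 ≈ 23242.1 mm ≈ 23.24 m.
Far limit Df = s·(H − f)/(H − s) = 1570 × (23242.1 − 85) / (23242.1 − 1570) = 1570 × 23157.1 / 21672.1 ≈ 1677.6 mm ≈ 1.68 m.

1.68 m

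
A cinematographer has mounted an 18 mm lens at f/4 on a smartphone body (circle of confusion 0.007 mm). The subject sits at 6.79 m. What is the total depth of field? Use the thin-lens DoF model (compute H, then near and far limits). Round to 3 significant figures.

Hyperfocal distance H = f²/(N·c) + f = 18²/(4 × 0.007) + 18 = 324/0.028 + 18 ≈ 11589.4 mm ≈ 11.59 m.
Near limit Dn = s·(H − f)/(H + s − 2f) = 6790 × (11589.4 − 18) / (11589.4 + 6790 − 2 × 18) = 6790 × 11571.4 / 18343.4 ≈ 4283 mm.
Far limit Df = s·(H − f)/(H − s) = 6790 × (11589.4 − 18) / (11589.4 − 6790) = 6790 × 11571.4 / 4799.4 ≈ 16371 mm.
Depth of field = Df − Dn = 16371 − 4283 ≈ 12088 mm ≈ 12.1 m.

12.1 m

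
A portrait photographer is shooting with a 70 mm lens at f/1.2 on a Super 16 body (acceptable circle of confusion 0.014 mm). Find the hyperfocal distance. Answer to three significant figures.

Hyperfocal distance H = f²/(N·c) + f = 70²/(1.2 × 0.014) + 70 = 4900/0.0168 + 70 ≈ 291736.7 mm ≈ 292 m.

292 m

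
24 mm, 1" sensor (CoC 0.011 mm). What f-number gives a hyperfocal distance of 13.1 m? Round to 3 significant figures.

Rearrange H = f²/(N·c) + f for N: N = f² / ((H − f)·c).
N = 24² / ((13100 − 24) × 0.011) = 576 / 143.8 ≈ 4.

f/4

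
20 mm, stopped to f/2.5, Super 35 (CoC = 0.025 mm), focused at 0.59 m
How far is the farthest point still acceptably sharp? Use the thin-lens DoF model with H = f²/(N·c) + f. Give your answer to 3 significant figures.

0.648 m

Hyperfocal distance H = f²/(N·c) + f = 20²/(2.5 × 0.025) + 20 = 400/0.0625 + 20 ≈ 6420.0 mm ≈ 6.420 m.
Far limit Df = s·(H − f)/(H − s) = 590 × (6420.0 − 20) / (6420.0 − 590) = 590 × 6400.0 / 5830.0 ≈ 647.68 mm ≈ 0.648 m.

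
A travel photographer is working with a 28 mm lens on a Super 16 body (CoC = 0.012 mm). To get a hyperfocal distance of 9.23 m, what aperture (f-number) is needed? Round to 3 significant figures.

f/7.10

Rearrange H = f²/(N·c) + f for N: N = f² / ((H − f)·c).
N = 28² / ((9230 − 28) × 0.012) = 784 / 110.4 ≈ 7.10.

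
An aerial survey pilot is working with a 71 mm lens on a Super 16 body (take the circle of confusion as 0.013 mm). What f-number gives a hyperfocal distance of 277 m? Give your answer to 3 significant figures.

Rearrange H = f²/(N·c) + f for N: N = f² / ((H − f)·c).
N = 71² / ((277000 − 71) × 0.013) = 5041 / 3600 ≈ 1.40.

f/1.40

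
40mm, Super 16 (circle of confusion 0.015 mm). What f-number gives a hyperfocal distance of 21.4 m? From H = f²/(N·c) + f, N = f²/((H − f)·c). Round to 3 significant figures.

Rearrange H = f²/(N·c) + f for N: N = f² / ((H − f)·c).
N = 40² / ((21400 − 40) × 0.015) = 1600 / 320.4 ≈ 4.99.

f/4.99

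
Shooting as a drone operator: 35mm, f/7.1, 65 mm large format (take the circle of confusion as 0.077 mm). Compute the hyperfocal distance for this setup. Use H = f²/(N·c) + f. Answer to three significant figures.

2.28 m

Hyperfocal distance H = f²/(N·c) + f = 35²/(7.1 × 0.077) + 35 = 1225/0.5467 + 35 ≈ 2275.7 mm ≈ 2.28 m.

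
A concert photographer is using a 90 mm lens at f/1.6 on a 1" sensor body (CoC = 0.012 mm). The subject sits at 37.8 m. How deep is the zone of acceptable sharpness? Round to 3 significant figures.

Hyperfocal distance H = f²/(N·c) + f = 90²/(1.6 × 0.012) + 90 = 8100/0.0192 + 90 ≈ 421965.0 mm ≈ 422.0 m.
Near limit Dn = s·(H − f)/(H + s − 2f) = 37800 × (421965.0 − 90) / (421965.0 + 37800 − 2 × 90) = 37800 × 421875.0 / 459585.0 ≈ 34698.4 mm.
Far limit Df = s·(H − f)/(H − s) = 37800 × (421965.0 − 90) / (421965.0 − 37800) = 37800 × 421875.0 / 384165.0 ≈ 41510.5 mm.
Depth of field = Df − Dn = 41510.5 − 34698.4 ≈ 6812.1 mm ≈ 6.81 m.

6.81 m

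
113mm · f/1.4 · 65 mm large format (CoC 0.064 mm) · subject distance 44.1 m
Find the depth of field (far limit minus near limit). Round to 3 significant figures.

30.1 m

Hyperfocal distance H = f²/(N·c) + f = 113²/(1.4 × 0.064) + 113 = 12769/0.0896 + 113 ≈ 142624.2 mm ≈ 142.6 m.
Near limit Dn = s·(H − f)/(H + s − 2f) = 44100 × (142624.2 − 113) / (142624.2 + 44100 − 2 × 113) = 44100 × 142511.2 / 186498.2 ≈ 33699 mm.
Far limit Df = s·(H − f)/(H − s) = 44100 × (142624.2 − 113) / (142624.2 − 44100) = 44100 × 142511.2 / 98524.2 ≈ 63789 mm.
Depth of field = Df − Dn = 63789 − 33699 ≈ 30090 mm ≈ 30.1 m.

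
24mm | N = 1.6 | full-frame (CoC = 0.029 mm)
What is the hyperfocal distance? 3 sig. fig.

12.4 m

Hyperfocal distance H = f²/(N·c) + f = 24²/(1.6 × 0.029) + 24 = 576/0.0464 + 24 ≈ 12437.8 mm ≈ 12.4 m.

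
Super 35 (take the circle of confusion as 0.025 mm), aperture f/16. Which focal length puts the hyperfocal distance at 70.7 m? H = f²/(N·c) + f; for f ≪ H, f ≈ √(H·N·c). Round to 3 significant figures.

168 mm

From H = f²/(N·c) + f, with f ≪ H: f ≈ √(H·N·c) = √(70700 × 16 × 0.025) = √28280 ≈ 168.2 mm.
The +f correction barely moves this — solving exactly, f² + N·c·f − N·c·H = 0 ⇒ f = (−N·c + √((N·c)² + 4·N·c·H))/2 = (−0.4 + √113120)/2 ≈ 167.97 mm, so f ≈ 168 mm.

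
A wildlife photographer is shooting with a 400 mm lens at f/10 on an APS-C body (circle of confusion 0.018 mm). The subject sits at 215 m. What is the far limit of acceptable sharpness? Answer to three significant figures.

283 m

Hyperfocal distance H = f²/(N·c) + f = 400²/(10 × 0.018) + 400 = 160000/0.18 + 400 ≈ 889288.9 mm ≈ 889.3 m.
Far limit Df = s·(H − f)/(H − s) = 215000 × (889288.9 − 400) / (889288.9 − 215000) = 215000 × 888888.9 / 674288.9 ≈ 283426 mm ≈ 283 m.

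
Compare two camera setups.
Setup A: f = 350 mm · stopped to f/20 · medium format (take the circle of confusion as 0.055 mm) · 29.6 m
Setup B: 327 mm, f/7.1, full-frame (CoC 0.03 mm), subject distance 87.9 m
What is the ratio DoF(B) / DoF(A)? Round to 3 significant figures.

Setup A: H = 350²/(20×0.055) + 350 ≈ 111713.6 mm; DoF = Df − Dn = 40144 − 23443 ≈ 16701 mm.
Setup B: H = 327²/(7.1×0.03) + 327 ≈ 502341.1 mm; DoF = Df − Dn = 106474 − 74844 ≈ 31630 mm.
Ratio = 31630 / 16701 ≈ 1.89.

1.89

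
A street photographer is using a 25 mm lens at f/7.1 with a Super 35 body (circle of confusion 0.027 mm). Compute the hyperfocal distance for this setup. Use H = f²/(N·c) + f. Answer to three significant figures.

3.29 m

Hyperfocal distance H = f²/(N·c) + f = 25²/(7.1 × 0.027) + 25 = 625/0.1917 + 25 ≈ 3285.3 mm ≈ 3.29 m.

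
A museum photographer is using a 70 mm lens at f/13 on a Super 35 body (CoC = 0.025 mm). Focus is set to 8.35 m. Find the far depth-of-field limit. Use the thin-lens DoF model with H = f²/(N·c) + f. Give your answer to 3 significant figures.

18.5 m

Hyperfocal distance H = f²/(N·c) + f = 70²/(13 × 0.025) + 70 = 4900/0.325 + 70 ≈ 15146.9 mm ≈ 15.15 m.
Far limit Df = s·(H − f)/(H − s) = 8350 × (15146.9 − 70) / (15146.9 − 8350) = 8350 × 15076.9 / 6796.9 ≈ 18522 mm ≈ 18.5 m.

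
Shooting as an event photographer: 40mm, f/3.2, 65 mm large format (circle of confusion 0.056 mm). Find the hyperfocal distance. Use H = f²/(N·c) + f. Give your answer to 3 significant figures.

Hyperfocal distance H = f²/(N·c) + f = 40²/(3.2 × 0.056) + 40 = 1600/0.1792 + 40 ≈ 8968.6 mm ≈ 8.97 m.

8.97 m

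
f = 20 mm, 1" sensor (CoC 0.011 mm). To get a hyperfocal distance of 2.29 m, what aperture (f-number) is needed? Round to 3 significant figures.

f/16

Rearrange H = f²/(N·c) + f for N: N = f² / ((H − f)·c).
N = 20² / ((2290 − 20) × 0.011) = 400 / 24.97 ≈ 16.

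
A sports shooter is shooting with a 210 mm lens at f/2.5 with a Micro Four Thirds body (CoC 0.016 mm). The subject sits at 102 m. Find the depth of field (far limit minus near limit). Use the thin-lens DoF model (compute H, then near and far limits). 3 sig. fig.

Hyperfocal distance H = f²/(N·c) + f = 210²/(2.5 × 0.016) + 210 = 44100/0.04 + 210 ≈ 1102710.0 mm ≈ 1103 m.
Near limit Dn = s·(H − f)/(H + s − 2f) = 102000 × (1102710.0 − 210) / (1102710.0 + 102000 − 2 × 210) = 102000 × 1102500.0 / 1204290.0 ≈ 93379 mm.
Far limit Df = s·(H − f)/(H − s) = 102000 × (1102710.0 − 210) / (1102710.0 − 102000) = 102000 × 1102500.0 / 1000710.0 ≈ 112375 mm.
Depth of field = Df − Dn = 112375 − 93379 ≈ 18996 mm ≈ 19.0 m.

19.0 m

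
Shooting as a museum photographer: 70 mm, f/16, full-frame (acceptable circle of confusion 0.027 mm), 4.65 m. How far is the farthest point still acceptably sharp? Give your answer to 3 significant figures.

7.80 m

Hyperfocal distance H = f²/(N·c) + f = 70²/(16 × 0.027) + 70 = 4900/0.432 + 70 ≈ 11412.6 mm ≈ 11.41 m.
Far limit Df = s·(H − f)/(H − s) = 4650 × (11412.6 − 70) / (11412.6 − 4650) = 4650 × 11342.6 / 6762.6 ≈ 7799.2 mm ≈ 7.80 m.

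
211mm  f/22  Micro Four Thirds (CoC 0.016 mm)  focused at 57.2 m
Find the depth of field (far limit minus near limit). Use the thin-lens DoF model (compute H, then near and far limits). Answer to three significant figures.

Hyperfocal distance H = f²/(N·c) + f = 211²/(22 × 0.016) + 211 = 44521/0.352 + 211 ≈ 126691.1 mm ≈ 126.7 m.
Near limit Dn = s·(H − f)/(H + s − 2f) = 57200 × (126691.1 − 211) / (126691.1 + 57200 − 2 × 211) = 57200 × 126480.1 / 183469.1 ≈ 39433 mm.
Far limit Df = s·(H − f)/(H − s) = 57200 × (126691.1 − 211) / (126691.1 − 57200) = 57200 × 126480.1 / 69491.1 ≈ 104109 mm.
Depth of field = Df − Dn = 104109 − 39433 ≈ 64676 mm ≈ 64.7 m.

64.7 m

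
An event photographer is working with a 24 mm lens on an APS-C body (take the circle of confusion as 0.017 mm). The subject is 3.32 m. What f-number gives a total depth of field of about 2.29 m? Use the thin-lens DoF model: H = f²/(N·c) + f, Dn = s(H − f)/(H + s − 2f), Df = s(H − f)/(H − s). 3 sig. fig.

Write h = H − f = f²/(N·c). The thin-lens limits are Dn = s·h/(h + (s−f)) and Df = s·h/(h − (s−f)), so DoF = Df − Dn = 2·s·(s−f)·h / (h² − (s−f)²).
That is a quadratic in h: DoF·h² − 2·s·(s−f)·h − DoF·(s−f)² = 0 ⇒ h = (s−f)·(s + √(s² + DoF²)) / DoF = 3296 × (3320 + √(3320² + 2290²)) / 2290 = 3296 × (3320 + 4033.17) / 2290 ≈ 10583 mm.
Then N = f²/(c·h) = 24² / (0.017 × 10583) = 576 / 179.92 ≈ 3.20.

f/3.20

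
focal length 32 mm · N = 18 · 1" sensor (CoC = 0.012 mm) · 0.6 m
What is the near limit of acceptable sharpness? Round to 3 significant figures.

0.536 m

Hyperfocal distance H = f²/(N·c) + f = 32²/(18 × 0.012) + 32 = 1024/0.216 + 32 ≈ 4772.7 mm ≈ 4.773 m.
Near limit Dn = s·(H − f)/(H + s − 2f) = 600 × (4772.7 − 32) / (4772.7 + 600 − 2 × 32) = 600 × 4740.7 / 5308.7 ≈ 535.80 mm ≈ 0.536 m.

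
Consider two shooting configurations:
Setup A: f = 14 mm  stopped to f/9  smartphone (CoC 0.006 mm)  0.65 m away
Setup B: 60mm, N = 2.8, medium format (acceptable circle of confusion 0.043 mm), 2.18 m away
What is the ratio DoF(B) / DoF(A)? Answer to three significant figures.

Setup A: H = 14²/(9×0.006) + 14 ≈ 3643.6 mm; DoF = Df − Dn = 788.09 − 553.09 ≈ 235.00 mm.
Setup B: H = 60²/(2.8×0.043) + 60 ≈ 29960.3 mm; DoF = Df − Dn = 2346.36 − 2035.67 ≈ 310.69 mm.
Ratio = 310.69 / 235.00 ≈ 1.32.

1.32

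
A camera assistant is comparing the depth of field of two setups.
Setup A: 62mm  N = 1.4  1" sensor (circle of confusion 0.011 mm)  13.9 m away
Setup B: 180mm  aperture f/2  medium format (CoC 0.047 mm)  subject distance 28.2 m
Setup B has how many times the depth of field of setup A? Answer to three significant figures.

Setup A: H = 62²/(1.4×0.011) + 62 ≈ 249672.4 mm; DoF = Df − Dn = 14715.8 − 13169.9 ≈ 1545.9 mm.
Setup B: H = 180²/(2×0.047) + 180 ≈ 344860.9 mm; DoF = Df − Dn = 30695.3 − 26079.9 ≈ 4615.4 mm.
Ratio = 4615.4 / 1545.9 ≈ 2.99.

2.99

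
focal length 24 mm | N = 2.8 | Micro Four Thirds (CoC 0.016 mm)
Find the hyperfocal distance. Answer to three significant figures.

12.9 m

Hyperfocal distance H = f²/(N·c) + f = 24²/(2.8 × 0.016) + 24 = 576/0.0448 + 24 ≈ 12881.1 mm ≈ 12.9 m.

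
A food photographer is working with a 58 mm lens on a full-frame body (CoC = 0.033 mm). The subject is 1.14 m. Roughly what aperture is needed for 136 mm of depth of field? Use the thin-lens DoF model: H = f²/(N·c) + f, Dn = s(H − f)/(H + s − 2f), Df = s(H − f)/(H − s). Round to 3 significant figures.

Write h = H − f = f²/(N·c). The thin-lens limits are Dn = s·h/(h + (s−f)) and Df = s·h/(h − (s−f)), so DoF = Df − Dn = 2·s·(s−f)·h / (h² − (s−f)²).
That is a quadratic in h: DoF·h² − 2·s·(s−f)·h − DoF·(s−f)² = 0 ⇒ h = (s−f)·(s + √(s² + DoF²)) / DoF = 1082 × (1140 + √(1140² + 136²)) / 136 = 1082 × (1140 + 1148.08) / 136 ≈ 18204 mm.
Then N = f²/(c·h) = 58² / (0.033 × 18204) = 3364 / 600.72 ≈ 5.60.

f/5.60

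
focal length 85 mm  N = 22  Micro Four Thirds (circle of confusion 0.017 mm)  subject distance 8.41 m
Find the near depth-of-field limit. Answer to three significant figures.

Hyperfocal distance H = f²/(N·c) + f = 85²/(22 × 0.017) + 85 = 7225/0.374 + 85 ≈ 19403.2 mm ≈ 19.40 m.
Near limit Dn = s·(H − f)/(H + s − 2f) = 8410 × (19403.2 − 85) / (19403.2 + 8410 − 2 × 85) = 8410 × 19318.2 / 27643.2 ≈ 5877.3 mm ≈ 5.88 m.

5.88 m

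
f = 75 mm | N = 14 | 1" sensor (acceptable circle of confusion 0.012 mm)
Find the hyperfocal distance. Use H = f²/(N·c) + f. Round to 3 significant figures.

Hyperfocal distance H = f²/(N·c) + f = 75²/(14 × 0.012) + 75 = 5625/0.168 + 75 ≈ 33557.1 mm ≈ 33.6 m.

33.6 m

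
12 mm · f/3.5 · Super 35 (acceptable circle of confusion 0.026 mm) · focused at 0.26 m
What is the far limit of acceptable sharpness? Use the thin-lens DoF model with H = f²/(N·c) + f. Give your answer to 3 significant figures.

Hyperfocal distance H = f²/(N·c) + f = 12²/(3.5 × 0.026) + 12 = 144/0.091 + 12 ≈ 1594.4 mm ≈ 1.594 m.
Far limit Df = s·(H − f)/(H − s) = 260 × (1594.4 − 12) / (1594.4 − 260) = 260 × 1582.4 / 1334.4 ≈ 308.32 mm.

308 mm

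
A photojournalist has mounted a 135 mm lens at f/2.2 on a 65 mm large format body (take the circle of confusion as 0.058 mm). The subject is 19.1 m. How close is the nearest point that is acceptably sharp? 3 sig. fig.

16.9 m

Hyperfocal distance H = f²/(N·c) + f = 135²/(2.2 × 0.058) + 135 = 18225/0.1276 + 135 ≈ 142964.2 mm ≈ 143.0 m.
Near limit Dn = s·(H − f)/(H + s − 2f) = 19100 × (142964.2 − 135) / (142964.2 + 19100 − 2 × 135) = 19100 × 142829.2 / 161794.2 ≈ 16861 mm ≈ 16.9 m.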